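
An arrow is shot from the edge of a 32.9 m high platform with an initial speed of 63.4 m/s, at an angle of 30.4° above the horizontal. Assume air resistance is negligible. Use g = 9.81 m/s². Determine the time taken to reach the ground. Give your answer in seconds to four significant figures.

Horizontal component vₓ = 63.40 cos 30.4° = 54.68 m/s; vertical v_y0 = 63.40 sin 30.4° = 32.08 m/s.
Vertical motion (up positive, ground at y = 0): 4.905 t² − (32.08) t − 32.9 = 0, so t = (32.08 + √(32.08² + 2·9.81·32.9)) / 9.81 = (32.08 + 40.92) / 9.81 = 7.442 s.

7.442 s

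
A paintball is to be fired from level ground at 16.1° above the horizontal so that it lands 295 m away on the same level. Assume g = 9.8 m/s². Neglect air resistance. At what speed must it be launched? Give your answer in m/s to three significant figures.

On level ground R = v₀² sin 2θ / g ⇒ v₀ = √(gR / sin 2θ).
v₀ = √(9.80 × 295 / sin 32.20°) = √(2891 / 0.5329) = √5425.3 = 73.66 m/s.

73.7 m/s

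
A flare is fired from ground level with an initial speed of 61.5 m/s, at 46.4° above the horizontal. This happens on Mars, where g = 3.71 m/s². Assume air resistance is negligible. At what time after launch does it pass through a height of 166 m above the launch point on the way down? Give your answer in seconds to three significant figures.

19.4 s

vₓ = 61.50 cos 46.4° = 42.41 m/s; v_y0 = 61.50 sin 46.4° = 44.54 m/s.
Height y(t) = 44.54 t − 1.855 t² = 166 gives 1.855 t² − 44.54 t + 166 = 0.
t = [44.54 ± √(44.54² − 2·3.71·166)] / 3.71 = (44.54 ± 27.42) / 3.71, so t = 4.614 s or t = 19.39 s.
The descending-branch root is 19.39 s.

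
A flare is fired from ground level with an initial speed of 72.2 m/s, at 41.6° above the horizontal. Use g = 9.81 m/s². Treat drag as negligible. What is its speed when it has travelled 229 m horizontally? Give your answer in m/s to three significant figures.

Resolve: vₓ = 72.20 cos 41.6° = 53.99 m/s and v_y0 = 72.20 sin 41.6° = 47.94 m/s.
Time to reach x = 229 m: t = x/vₓ = 229/53.99 = 4.241 s.
Vertical velocity there: v_y = v_y0 − g t = 47.94 − 9.81 × 4.241 = 6.327 m/s.
Speed: √(vₓ² + v_y²) = √(53.99² + 6.327²) = 54.36 m/s.

54.4 m/s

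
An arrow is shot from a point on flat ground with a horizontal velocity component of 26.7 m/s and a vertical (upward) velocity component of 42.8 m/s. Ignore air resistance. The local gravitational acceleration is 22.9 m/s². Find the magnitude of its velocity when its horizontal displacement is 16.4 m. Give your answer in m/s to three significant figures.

x = vₓ t ⇒ t = 16.4/26.70 = 0.6142 s.
Vertical velocity there: v_y = v_y0 − g t = 42.80 − 22.9 × 0.6142 = 28.73 m/s.
Speed: √(vₓ² + v_y²) = √(26.70² + 28.73²) = 39.22 m/s.

39.2 m/s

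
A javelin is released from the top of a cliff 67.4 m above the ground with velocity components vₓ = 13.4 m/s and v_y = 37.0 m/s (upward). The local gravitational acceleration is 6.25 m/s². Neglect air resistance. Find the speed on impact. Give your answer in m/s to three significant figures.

The projectile lands when y = 67.4 + (37.00) t − ½·6.25·t² = 0. Positive root: t = (37.00 + √(37.00² + 2·6.25·67.4)) / 6.25 = (37.00 + 47.03) / 6.25 = 13.44 s.
Vertical velocity at impact: v_y = v_y0 − g t = 37.00 − 6.25 × 13.44 = −47.03 m/s.
Speed: |v| = √(vₓ² + v_y²) = √(13.40² + 47.03²) = 48.90 m/s.

48.9 m/s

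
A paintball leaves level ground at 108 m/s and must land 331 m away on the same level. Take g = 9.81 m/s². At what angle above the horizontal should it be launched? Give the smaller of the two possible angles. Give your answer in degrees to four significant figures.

8.082°

R = v₀² sin 2θ / g gives sin 2θ = gR/v₀² = 9.81·331/108² = 0.2784.
2θ = 16.16° or 180° − 16.16° = 163.8°, so θ = 8.082° or 81.92°.
The smaller angle is 8.082°.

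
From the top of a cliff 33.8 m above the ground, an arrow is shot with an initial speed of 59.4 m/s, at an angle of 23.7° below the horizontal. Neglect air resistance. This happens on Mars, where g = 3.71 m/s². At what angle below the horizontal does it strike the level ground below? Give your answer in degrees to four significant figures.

27.78°

Components: vₓ = 59.40 cos 23.7° = 54.39 m/s, v_y0 = −23.88 m/s (downward).
The projectile lands when y = 33.8 + (−23.88) t − ½·3.71·t² = 0. Positive root: t = (−23.88 + √(23.88² + 2·3.71·33.8)) / 3.71 = (−23.88 + 28.65) / 3.71 = 1.287 s.
At impact: v_y = v_y0 − g t = −28.65 m/s; vₓ = 54.39 m/s.
Angle below horizontal: arctan(|v_y|/vₓ) = arctan(28.65/54.39) = 27.78°.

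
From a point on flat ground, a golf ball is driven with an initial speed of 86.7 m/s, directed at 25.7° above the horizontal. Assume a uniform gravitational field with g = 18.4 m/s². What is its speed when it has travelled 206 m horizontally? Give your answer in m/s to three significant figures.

vₓ = 86.70 cos 25.7° = 78.12 m/s; v_y0 = 86.70 sin 25.7° = 37.60 m/s.
x = vₓ t ⇒ t = 206/78.12 = 2.637 s.
Vertical velocity there: v_y = v_y0 − g t = 37.60 − 18.4 × 2.637 = −10.92 m/s.
Speed: √(vₓ² + v_y²) = √(78.12² + 10.92²) = 78.88 m/s.

78.9 m/s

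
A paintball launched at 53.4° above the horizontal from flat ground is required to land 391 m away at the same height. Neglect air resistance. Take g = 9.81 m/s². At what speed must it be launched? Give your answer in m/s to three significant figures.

63.3 m/s

On level ground R = v₀² sin 2θ / g ⇒ v₀ = √(gR / sin 2θ).
v₀ = √(9.81 × 391 / sin 106.8°) = √(3836 / 0.9573) = √4006.7 = 63.30 m/s.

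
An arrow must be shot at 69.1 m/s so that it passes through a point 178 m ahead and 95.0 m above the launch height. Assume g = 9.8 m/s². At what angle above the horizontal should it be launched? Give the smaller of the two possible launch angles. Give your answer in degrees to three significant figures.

40.3°

Trajectory: y = x tanθ − g x² (1 + tan²θ)/(2v₀²). With x = 178, y = 95.0, v₀ = 69.1, g = 9.80:
32.51 tan²θ − 178 tanθ + (127.5) = 0.
tanθ = [178 ± √(178² − 4 × 32.51 × (127.5))] / (2 × 32.51) = (178 ± 122.9) / 65.03, giving tanθ = 0.8476 or 4.627.
θ = 40.28° or 77.80°; the smaller is 40.28°.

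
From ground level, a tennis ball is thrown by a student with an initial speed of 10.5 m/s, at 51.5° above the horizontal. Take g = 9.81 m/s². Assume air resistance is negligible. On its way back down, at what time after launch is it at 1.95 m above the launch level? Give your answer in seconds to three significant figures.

Components: vₓ = 10.50 cos 51.5° = 6.536 m/s, v_y0 = 10.50 sin 51.5° = 8.217 m/s.
Require v_y0 t − ½ g t² = 1.95, i.e. 4.905 t² − 8.217 t + 1.95 = 0.
t = [8.217 ± √(8.217² − 2·9.81·1.95)] / 9.81 = (8.217 ± 5.410) / 9.81, so t = 0.2862 s or t = 1.389 s.
The descending-branch root is 1.389 s.

1.39 s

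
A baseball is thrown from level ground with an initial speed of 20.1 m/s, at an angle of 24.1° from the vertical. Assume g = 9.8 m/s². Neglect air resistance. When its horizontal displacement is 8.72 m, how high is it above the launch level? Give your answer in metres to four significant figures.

vₓ = 20.10 sin 24.1° = 8.207 m/s; v_y0 = 20.10 cos 24.1° = 18.35 m/s.
x = vₓ t ⇒ t = 8.72/8.207 = 1.062 s.
Height: y = v_y0 t − ½ g t² = 18.35 × 1.062 − 4.900 × 1.062² = 19.49 − 5.531 = 13.96 m.

13.96 m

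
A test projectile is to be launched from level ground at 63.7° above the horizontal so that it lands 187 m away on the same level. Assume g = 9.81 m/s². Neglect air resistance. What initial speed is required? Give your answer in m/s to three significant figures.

48.1 m/s

On level ground R = v₀² sin 2θ / g ⇒ v₀ = √(gR / sin 2θ).
v₀ = √(9.81 × 187 / sin 127.4°) = √(1834 / 0.7944) = √2309.2 = 48.05 m/s.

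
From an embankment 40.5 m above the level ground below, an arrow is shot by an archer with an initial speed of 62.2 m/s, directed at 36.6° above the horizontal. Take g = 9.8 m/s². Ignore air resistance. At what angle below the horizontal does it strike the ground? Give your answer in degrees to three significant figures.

43.0°

Resolve: vₓ = 62.20 cos 36.6° = 49.94 m/s and v_y0 = 62.20 sin 36.6° = 37.09 m/s.
The projectile lands when y = 40.5 + (37.09) t − ½·9.80·t² = 0. Positive root: t = (37.09 + √(37.09² + 2·9.80·40.5)) / 9.80 = (37.09 + 46.57) / 9.80 = 8.537 s.
At impact: v_y = v_y0 − g t = −46.57 m/s; vₓ = 49.94 m/s.
Angle below horizontal: arctan(|v_y|/vₓ) = arctan(46.57/49.94) = 43.01°.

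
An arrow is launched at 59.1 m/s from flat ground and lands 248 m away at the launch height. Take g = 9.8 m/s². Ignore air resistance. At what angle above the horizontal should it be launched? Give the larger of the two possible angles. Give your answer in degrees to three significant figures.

68.0°

R = v₀² sin 2θ / g gives sin 2θ = gR/v₀² = 9.80·248/59.1² = 0.6958.
2θ = 44.09° or 180° − 44.09° = 135.9°, so θ = 22.05° or 67.95°.
The larger angle is 67.95°.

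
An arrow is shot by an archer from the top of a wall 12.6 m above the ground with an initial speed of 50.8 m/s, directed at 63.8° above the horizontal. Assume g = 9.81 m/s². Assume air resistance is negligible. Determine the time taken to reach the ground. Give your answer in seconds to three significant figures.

9.56 s

Resolve: vₓ = 50.80 cos 63.8° = 22.43 m/s and v_y0 = 50.80 sin 63.8° = 45.58 m/s.
Vertical motion (up positive, ground at y = 0): 4.905 t² − (45.58) t − 12.6 = 0, so t = (45.58 + √(45.58² + 2·9.81·12.6)) / 9.81 = (45.58 + 48.22) / 9.81 = 9.561 s.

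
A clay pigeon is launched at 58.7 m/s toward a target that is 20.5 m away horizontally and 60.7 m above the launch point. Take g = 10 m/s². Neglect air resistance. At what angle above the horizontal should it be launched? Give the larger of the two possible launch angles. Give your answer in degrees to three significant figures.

88.1°

Trajectory: y = x tanθ − g x² (1 + tan²θ)/(2v₀²). With x = 20.5, y = 60.7, v₀ = 58.7, g = 10.0:
0.6098 tan²θ − 20.5 tanθ + (61.31) = 0.
tanθ = [20.5 ± √(20.5² − 4 × 0.6098 × (61.31))] / (2 × 0.6098) = (20.5 ± 16.45) / 1.220, giving tanθ = 3.318 or 30.30.
θ = 73.23° or 88.11°; the larger is 88.11°.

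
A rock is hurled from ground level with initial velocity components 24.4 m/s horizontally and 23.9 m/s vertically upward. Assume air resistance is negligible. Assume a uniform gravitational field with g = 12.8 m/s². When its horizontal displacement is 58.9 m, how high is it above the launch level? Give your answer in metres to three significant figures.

20.4 m

x = vₓ t ⇒ t = 58.9/24.40 = 2.414 s.
Height: y = v_y0 t − ½ g t² = 23.90 × 2.414 − 6.400 × 2.414² = 57.69 − 37.29 = 20.40 m.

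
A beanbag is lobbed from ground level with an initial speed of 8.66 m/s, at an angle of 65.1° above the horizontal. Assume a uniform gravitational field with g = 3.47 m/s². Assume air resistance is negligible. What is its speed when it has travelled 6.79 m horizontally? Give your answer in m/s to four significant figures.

Resolve: vₓ = 8.660 cos 65.1° = 3.646 m/s and v_y0 = 8.660 sin 65.1° = 7.855 m/s.
Time to reach x = 6.79 m: t = x/vₓ = 6.79/3.646 = 1.862 s.
Vertical velocity there: v_y = v_y0 − g t = 7.855 − 3.47 × 1.862 = 1.393 m/s.
Speed: √(vₓ² + v_y²) = √(3.646² + 1.393²) = 3.903 m/s.

3.903 m/s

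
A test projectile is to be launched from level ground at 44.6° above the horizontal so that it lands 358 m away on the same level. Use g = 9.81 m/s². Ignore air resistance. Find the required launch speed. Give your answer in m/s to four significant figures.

Level-ground range: R = v₀² sin(2θ)/g, so v₀ = √(gR / sin 2θ).
v₀ = √(9.81 × 358 / sin 89.20°) = √(3512 / 0.9999) = √3512.3 = 59.26 m/s.

59.26 m/s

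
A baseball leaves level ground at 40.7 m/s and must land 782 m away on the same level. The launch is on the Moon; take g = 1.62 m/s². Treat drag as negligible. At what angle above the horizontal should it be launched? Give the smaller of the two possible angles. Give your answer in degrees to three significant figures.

24.9°

R = v₀² sin 2θ / g gives sin 2θ = gR/v₀² = 1.62·782/40.7² = 0.7648.
2θ = 49.89° or 180° − 49.89° = 130.1°, so θ = 24.94° or 65.06°.
The smaller angle is 24.94°.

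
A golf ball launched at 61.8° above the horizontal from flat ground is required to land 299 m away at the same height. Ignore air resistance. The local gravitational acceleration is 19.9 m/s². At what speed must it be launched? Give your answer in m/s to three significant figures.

Level-ground range: R = v₀² sin(2θ)/g, so v₀ = √(gR / sin 2θ).
v₀ = √(19.9 × 299 / sin 123.6°) = √(5950 / 0.8329) = √7143.7 = 84.52 m/s.

84.5 m/s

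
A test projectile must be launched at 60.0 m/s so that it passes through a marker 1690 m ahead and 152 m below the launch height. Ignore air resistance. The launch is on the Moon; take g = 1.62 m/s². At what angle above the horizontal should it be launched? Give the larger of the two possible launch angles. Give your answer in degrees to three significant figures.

Trajectory: y = x tanθ − g x² (1 + tan²θ)/(2v₀²). With x = 1690, y = −152, v₀ = 60.0, g = 1.62:
642.6 tan²θ − 1690 tanθ + (490.6) = 0.
tanθ = [1690 ± √(1690² − 4 × 642.6 × (490.6))] / (2 × 642.6) = (1690 ± 1263) / 1285, giving tanθ = 0.3323 or 2.298.
θ = 18.38° or 66.48°; the larger is 66.48°.

66.5°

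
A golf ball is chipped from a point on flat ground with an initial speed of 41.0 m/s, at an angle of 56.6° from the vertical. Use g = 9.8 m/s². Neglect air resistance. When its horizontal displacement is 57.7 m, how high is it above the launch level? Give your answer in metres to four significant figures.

24.12 m

Resolve: vₓ = 41.00 sin 56.6° = 34.23 m/s and v_y0 = 41.00 cos 56.6° = 22.57 m/s.
Time to reach x = 57.7 m: t = x/vₓ = 57.7/34.23 = 1.686 s.
Height: y = v_y0 t − ½ g t² = 22.57 × 1.686 − 4.900 × 1.686² = 38.05 − 13.92 = 24.12 m.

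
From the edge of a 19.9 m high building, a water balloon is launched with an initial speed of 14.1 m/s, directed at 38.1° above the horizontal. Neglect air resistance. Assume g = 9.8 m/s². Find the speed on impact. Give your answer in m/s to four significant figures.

Horizontal component vₓ = 14.10 cos 38.1° = 11.10 m/s; vertical v_y0 = 14.10 sin 38.1° = 8.700 m/s.
With up positive and y = 0 at the ground: y(t) = 19.9 + (8.700) t − 4.900 t². Setting y = 0 and taking the positive root: t = [8.700 + √(8.700² + 2·9.80·19.9)] / 9.80 = (8.700 + 21.58) / 9.80 = 3.090 s.
Vertical velocity at impact: v_y = v_y0 − g t = 8.700 − 9.80 × 3.090 = −21.58 m/s.
Speed: |v| = √(vₓ² + v_y²) = √(11.10² + 21.58²) = 24.27 m/s.

24.27 m/s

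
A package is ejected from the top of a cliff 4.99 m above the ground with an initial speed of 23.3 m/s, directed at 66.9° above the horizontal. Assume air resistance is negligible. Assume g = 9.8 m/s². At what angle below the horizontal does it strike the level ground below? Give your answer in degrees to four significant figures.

Resolve: vₓ = 23.30 cos 66.9° = 9.141 m/s and v_y0 = 23.30 sin 66.9° = 21.43 m/s.
Vertical motion (up positive, ground at y = 0): 4.900 t² − (21.43) t − 4.99 = 0, so t = (21.43 + √(21.43² + 2·9.80·4.99)) / 9.80 = (21.43 + 23.60) / 9.80 = 4.595 s.
At impact: v_y = v_y0 − g t = −23.60 m/s; vₓ = 9.141 m/s.
Angle below horizontal: arctan(|v_y|/vₓ) = arctan(23.60/9.141) = 68.83°.

68.83°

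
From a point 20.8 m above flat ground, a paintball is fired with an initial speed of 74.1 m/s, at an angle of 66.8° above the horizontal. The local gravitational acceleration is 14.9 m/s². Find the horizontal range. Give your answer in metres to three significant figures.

276 m

Horizontal component vₓ = 74.10 cos 66.8° = 29.19 m/s; vertical v_y0 = 74.10 sin 66.8° = 68.11 m/s.
Vertical motion (up positive, ground at y = 0): 7.450 t² − (68.11) t − 20.8 = 0, so t = (68.11 + √(68.11² + 2·14.9·20.8)) / 14.9 = (68.11 + 72.52) / 14.9 = 9.438 s.
Horizontal distance: R = vₓ t = 29.19 × 9.438 = 275.5 m.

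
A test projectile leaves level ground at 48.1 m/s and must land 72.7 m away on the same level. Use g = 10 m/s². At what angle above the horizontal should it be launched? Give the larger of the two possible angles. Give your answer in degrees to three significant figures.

Level-ground range R = v₀² sin(2θ)/g ⇒ sin(2θ) = gR/v₀² = 10.0 × 72.7 / 48.1² = 0.3142.
2θ = 18.31° or 180° − 18.31° = 161.7°, so θ = 9.157° or 80.84°.
The larger angle is 80.84°.

80.8°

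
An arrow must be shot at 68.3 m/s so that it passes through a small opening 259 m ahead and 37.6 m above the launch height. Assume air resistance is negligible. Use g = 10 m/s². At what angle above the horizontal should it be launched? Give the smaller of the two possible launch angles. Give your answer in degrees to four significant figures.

Trajectory: y = x tanθ − g x² (1 + tan²θ)/(2v₀²). With x = 259, y = 37.6, v₀ = 68.3, g = 10.0:
71.90 tan²θ − 259 tanθ + (109.5) = 0.
tanθ = [259 ± √(259² − 4 × 71.90 × (109.5))] / (2 × 71.90) = (259 ± 188.7) / 143.8, giving tanθ = 0.4892 or 3.113.
θ = 26.07° or 72.19°; the smaller is 26.07°.

26.07°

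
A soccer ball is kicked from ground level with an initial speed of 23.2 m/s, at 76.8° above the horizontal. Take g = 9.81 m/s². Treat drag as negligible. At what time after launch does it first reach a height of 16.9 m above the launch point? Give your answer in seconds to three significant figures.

Horizontal component vₓ = 23.20 cos 76.8° = 5.298 m/s; vertical v_y0 = 23.20 sin 76.8° = 22.59 m/s.
Set y = v_y0 t − ½ g t² = 16.9: 4.905 t² − 22.59 t + 16.9 = 0.
t = [22.59 ± √(22.59² − 2·9.81·16.9)] / 9.81 = (22.59 ± 13.36) / 9.81, so t = 0.9402 s or t = 3.665 s.
The first (ascending) time is 0.9402 s.

0.940 s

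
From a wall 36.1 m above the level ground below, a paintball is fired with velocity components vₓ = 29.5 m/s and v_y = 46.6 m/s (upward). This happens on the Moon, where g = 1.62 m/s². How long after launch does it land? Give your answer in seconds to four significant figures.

58.30 s

Vertical motion (up positive, ground at y = 0): 0.8100 t² − (46.60) t − 36.1 = 0, so t = (46.60 + √(46.60² + 2·1.62·36.1)) / 1.62 = (46.60 + 47.84) / 1.62 = 58.30 s.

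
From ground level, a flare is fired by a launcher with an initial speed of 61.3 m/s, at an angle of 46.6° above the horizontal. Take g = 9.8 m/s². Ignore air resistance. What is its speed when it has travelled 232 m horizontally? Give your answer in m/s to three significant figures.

Resolve: vₓ = 61.30 cos 46.6° = 42.12 m/s and v_y0 = 61.30 sin 46.6° = 44.54 m/s.
x = vₓ t ⇒ t = 232/42.12 = 5.508 s.
Vertical velocity there: v_y = v_y0 − g t = 44.54 − 9.80 × 5.508 = −9.442 m/s.
Speed: √(vₓ² + v_y²) = √(42.12² + 9.442²) = 43.16 m/s.

43.2 m/s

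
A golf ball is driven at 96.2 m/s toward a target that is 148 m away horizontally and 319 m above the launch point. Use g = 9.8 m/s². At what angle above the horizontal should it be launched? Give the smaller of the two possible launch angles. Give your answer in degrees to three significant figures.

Trajectory: y = x tanθ − g x² (1 + tan²θ)/(2v₀²). With x = 148, y = 319, v₀ = 96.2, g = 9.80:
11.60 tan²θ − 148 tanθ + (330.6) = 0.
tanθ = [148 ± √(148² − 4 × 11.60 × (330.6))] / (2 × 11.60) = (148 ± 81.04) / 23.20, giving tanθ = 2.887 or 9.874.
θ = 70.89° or 84.22°; the smaller is 70.89°.

70.9°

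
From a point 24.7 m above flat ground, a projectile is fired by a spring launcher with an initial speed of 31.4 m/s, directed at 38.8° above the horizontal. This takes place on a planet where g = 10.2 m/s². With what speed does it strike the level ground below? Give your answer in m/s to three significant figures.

Horizontal component vₓ = 31.40 cos 38.8° = 24.47 m/s; vertical v_y0 = 31.40 sin 38.8° = 19.68 m/s.
With up positive and y = 0 at the ground: y(t) = 24.7 + (19.68) t − 5.100 t². Setting y = 0 and taking the positive root: t = [19.68 + √(19.68² + 2·10.2·24.7)] / 10.2 = (19.68 + 29.85) / 10.2 = 4.855 s.
Vertical velocity at impact: v_y = v_y0 − g t = 19.68 − 10.2 × 4.855 = −29.85 m/s.
Speed: |v| = √(vₓ² + v_y²) = √(24.47² + 29.85²) = 38.60 m/s.

38.6 m/s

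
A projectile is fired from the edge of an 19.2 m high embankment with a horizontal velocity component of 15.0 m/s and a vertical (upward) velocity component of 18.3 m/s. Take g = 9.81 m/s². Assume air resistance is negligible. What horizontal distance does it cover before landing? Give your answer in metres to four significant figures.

68.77 m

The projectile lands when y = 19.2 + (18.30) t − ½·9.81·t² = 0. Positive root: t = (18.30 + √(18.30² + 2·9.81·19.2)) / 9.81 = (18.30 + 26.68) / 9.81 = 4.585 s.
Horizontal distance: R = vₓ t = 15.00 × 4.585 = 68.77 m.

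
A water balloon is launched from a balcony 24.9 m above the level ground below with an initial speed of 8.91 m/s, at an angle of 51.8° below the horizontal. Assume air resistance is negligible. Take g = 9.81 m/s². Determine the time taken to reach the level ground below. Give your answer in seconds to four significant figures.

1.650 s

vₓ = 8.910 cos 51.8° = 5.510 m/s; v_y0 = −7.002 m/s (downward).
The projectile lands when y = 24.9 + (−7.002) t − ½·9.81·t² = 0. Positive root: t = (−7.002 + √(7.002² + 2·9.81·24.9)) / 9.81 = (−7.002 + 23.19) / 9.81 = 1.650 s.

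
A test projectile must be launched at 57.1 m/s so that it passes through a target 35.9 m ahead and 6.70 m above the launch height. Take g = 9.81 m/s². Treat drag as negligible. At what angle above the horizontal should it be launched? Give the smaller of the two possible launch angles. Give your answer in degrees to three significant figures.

Trajectory: y = x tanθ − g x² (1 + tan²θ)/(2v₀²). With x = 35.9, y = 6.70, v₀ = 57.1, g = 9.81:
1.939 tan²θ − 35.9 tanθ + (8.639) = 0.
tanθ = [35.9 ± √(35.9² − 4 × 1.939 × (8.639))] / (2 × 1.939) = (35.9 ± 34.95) / 3.878, giving tanθ = 0.2438 or 18.27.
θ = 13.70° or 86.87°; the smaller is 13.70°.

13.7°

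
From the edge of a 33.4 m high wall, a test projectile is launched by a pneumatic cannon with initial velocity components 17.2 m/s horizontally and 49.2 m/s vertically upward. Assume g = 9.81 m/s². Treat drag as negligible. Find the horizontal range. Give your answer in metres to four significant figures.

Vertical motion (up positive, ground at y = 0): 4.905 t² − (49.20) t − 33.4 = 0, so t = (49.20 + √(49.20² + 2·9.81·33.4)) / 9.81 = (49.20 + 55.46) / 9.81 = 10.67 s.
Horizontal distance: R = vₓ t = 17.20 × 10.67 = 183.5 m.

183.5 m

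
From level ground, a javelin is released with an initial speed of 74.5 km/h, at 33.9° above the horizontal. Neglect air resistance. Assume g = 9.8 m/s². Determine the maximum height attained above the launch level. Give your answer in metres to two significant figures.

Convert: 74.5 km/h = 74.5/3.6 = 20.69 m/s.
Components: vₓ = 20.69 cos 33.9° = 17.18 m/s, v_y0 = 20.69 sin 33.9° = 11.54 m/s.
Peak height H = v_y0² / (2g) = 133.22 / 19.60 = 6.797 m.

6.8 m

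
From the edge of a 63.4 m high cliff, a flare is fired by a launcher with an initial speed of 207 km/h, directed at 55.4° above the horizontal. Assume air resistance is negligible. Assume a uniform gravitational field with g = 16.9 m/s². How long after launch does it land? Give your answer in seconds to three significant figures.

6.72 s

Convert: 207 km/h = 207/3.6 = 57.50 m/s.
Horizontal component vₓ = 57.50 cos 55.4° = 32.65 m/s; vertical v_y0 = 57.50 sin 55.4° = 47.33 m/s.
With up positive and y = 0 at the ground: y(t) = 63.4 + (47.33) t − 8.450 t². Setting y = 0 and taking the positive root: t = [47.33 + √(47.33² + 2·16.9·63.4)] / 16.9 = (47.33 + 66.20) / 16.9 = 6.718 s.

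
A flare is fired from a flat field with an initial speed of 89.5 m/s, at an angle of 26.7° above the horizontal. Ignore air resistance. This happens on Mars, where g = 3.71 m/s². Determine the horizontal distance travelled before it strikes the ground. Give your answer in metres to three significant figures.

1730 m

Horizontal component vₓ = 89.50 cos 26.7° = 79.96 m/s; vertical v_y0 = 89.50 sin 26.7° = 40.21 m/s.
Flight time T = 2 v_y0 / g = 21.68 s.
Range: R = vₓ T = 79.96 × 21.68 = 1733 m.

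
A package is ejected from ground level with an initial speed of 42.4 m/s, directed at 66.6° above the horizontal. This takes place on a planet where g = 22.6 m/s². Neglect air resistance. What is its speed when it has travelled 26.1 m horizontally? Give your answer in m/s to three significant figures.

Resolve: vₓ = 42.40 cos 66.6° = 16.84 m/s and v_y0 = 42.40 sin 66.6° = 38.91 m/s.
x = vₓ t ⇒ t = 26.1/16.84 = 1.550 s.
Vertical velocity there: v_y = v_y0 − g t = 38.91 − 22.6 × 1.550 = 3.884 m/s.
Speed: √(vₓ² + v_y²) = √(16.84² + 3.884²) = 17.28 m/s.

17.3 m/s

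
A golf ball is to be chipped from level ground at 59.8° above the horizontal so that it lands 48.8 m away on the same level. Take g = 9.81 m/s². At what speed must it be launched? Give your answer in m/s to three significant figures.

Level-ground range: R = v₀² sin(2θ)/g, so v₀ = √(gR / sin 2θ).
v₀ = √(9.81 × 48.8 / sin 119.6°) = √(478.7 / 0.8695) = √550.58 = 23.46 m/s.

23.5 m/s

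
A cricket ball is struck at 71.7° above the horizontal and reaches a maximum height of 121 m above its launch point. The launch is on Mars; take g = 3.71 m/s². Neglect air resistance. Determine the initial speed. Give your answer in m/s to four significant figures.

31.56 m/s

At the peak v_y = 0, so v_y0 = √(2gH) = √(2 × 3.71 × 121) = 29.96 m/s.
v_y0 = v₀ sin θ ⇒ v₀ = 29.96 / sin 71.7° = 31.56 m/s.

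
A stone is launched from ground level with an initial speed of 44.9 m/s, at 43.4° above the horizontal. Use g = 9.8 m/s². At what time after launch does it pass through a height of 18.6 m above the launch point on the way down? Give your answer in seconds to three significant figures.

Horizontal component vₓ = 44.90 cos 43.4° = 32.62 m/s; vertical v_y0 = 44.90 sin 43.4° = 30.85 m/s.
Require v_y0 t − ½ g t² = 18.6, i.e. 4.900 t² − 30.85 t + 18.6 = 0.
Quadratic formula: t = (30.85 ± √587.18) / 9.80 = (30.85 ± 24.23) / 9.80 → t = 0.6754 s or 5.621 s.
The descending-branch root is 5.621 s.

5.62 s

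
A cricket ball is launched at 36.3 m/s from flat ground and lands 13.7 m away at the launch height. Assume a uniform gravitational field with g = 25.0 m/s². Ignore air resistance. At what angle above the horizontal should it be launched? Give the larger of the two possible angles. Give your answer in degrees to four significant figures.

R = v₀² sin 2θ / g gives sin 2θ = gR/v₀² = 25.0·13.7/36.3² = 0.2599.
2θ = 15.07° or 180° − 15.07° = 164.9°, so θ = 7.533° or 82.47°.
The larger angle is 82.47°.

82.47°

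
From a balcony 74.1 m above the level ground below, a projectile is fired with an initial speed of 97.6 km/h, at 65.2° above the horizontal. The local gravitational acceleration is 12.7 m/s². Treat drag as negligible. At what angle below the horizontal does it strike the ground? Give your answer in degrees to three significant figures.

Convert: 97.6 km/h = 97.6/3.6 = 27.11 m/s.
Resolve: vₓ = 27.11 cos 65.2° = 11.37 m/s and v_y0 = 27.11 sin 65.2° = 24.61 m/s.
The projectile lands when y = 74.1 + (24.61) t − ½·12.7·t² = 0. Positive root: t = (24.61 + √(24.61² + 2·12.7·74.1)) / 12.7 = (24.61 + 49.88) / 12.7 = 5.865 s.
At impact: v_y = v_y0 − g t = −49.88 m/s; vₓ = 11.37 m/s.
Angle below horizontal: arctan(|v_y|/vₓ) = arctan(49.88/11.37) = 77.16°.

77.2°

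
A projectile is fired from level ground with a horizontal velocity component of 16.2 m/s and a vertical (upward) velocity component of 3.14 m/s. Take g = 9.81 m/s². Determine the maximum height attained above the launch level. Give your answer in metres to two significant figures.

0.50 m

At the apex v_y = 0, so H = v_y0²/(2g) = 3.140²/19.62 = 0.5025 m.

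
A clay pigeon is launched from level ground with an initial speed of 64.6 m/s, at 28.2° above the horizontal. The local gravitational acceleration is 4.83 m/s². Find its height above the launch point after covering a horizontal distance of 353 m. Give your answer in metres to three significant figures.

96.4 m

Components: vₓ = 64.60 cos 28.2° = 56.93 m/s, v_y0 = 64.60 sin 28.2° = 30.53 m/s.
Time to reach x = 353 m: t = x/vₓ = 353/56.93 = 6.200 s.
Height: y = v_y0 t − ½ g t² = 30.53 × 6.200 − 2.415 × 6.200² = 189.3 − 92.84 = 96.43 m.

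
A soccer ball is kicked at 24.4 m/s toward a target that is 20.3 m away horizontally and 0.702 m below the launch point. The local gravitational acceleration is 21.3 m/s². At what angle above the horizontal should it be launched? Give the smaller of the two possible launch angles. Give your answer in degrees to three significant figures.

Trajectory: y = x tanθ − g x² (1 + tan²θ)/(2v₀²). With x = 20.3, y = −0.702, v₀ = 24.4, g = 21.3:
7.372 tan²θ − 20.3 tanθ + (6.670) = 0.
tanθ = [20.3 ± √(20.3² − 4 × 7.372 × (6.670))] / (2 × 7.372) = (20.3 ± 14.68) / 14.74, giving tanθ = 0.3814 or 2.372.
θ = 20.88° or 67.14°; the smaller is 20.88°.

20.9°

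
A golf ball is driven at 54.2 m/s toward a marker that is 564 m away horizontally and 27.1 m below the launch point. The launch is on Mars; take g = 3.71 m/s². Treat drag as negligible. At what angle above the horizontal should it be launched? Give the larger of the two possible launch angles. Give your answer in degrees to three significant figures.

67.8°

Trajectory: y = x tanθ − g x² (1 + tan²θ)/(2v₀²). With x = 564, y = −27.1, v₀ = 54.2, g = 3.71:
200.9 tan²θ − 564 tanθ + (173.8) = 0.
tanθ = [564 ± √(564² − 4 × 200.9 × (173.8))] / (2 × 200.9) = (564 ± 422.5) / 401.7, giving tanθ = 0.3523 or 2.456.
θ = 19.41° or 67.84°; the larger is 67.84°.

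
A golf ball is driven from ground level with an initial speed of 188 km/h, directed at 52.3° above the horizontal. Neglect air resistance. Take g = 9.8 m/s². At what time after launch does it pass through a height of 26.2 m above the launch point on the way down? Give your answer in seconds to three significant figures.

Convert: 188 km/h = 188/3.6 = 52.22 m/s.
Horizontal component vₓ = 52.22 cos 52.3° = 31.94 m/s; vertical v_y0 = 52.22 sin 52.3° = 41.32 m/s.
Set y = v_y0 t − ½ g t² = 26.2: 4.900 t² − 41.32 t + 26.2 = 0.
Quadratic formula: t = (41.32 ± √1193.8) / 9.80 = (41.32 ± 34.55) / 9.80 → t = 0.6907 s or 7.742 s.
The descending-branch root is 7.742 s.

7.74 s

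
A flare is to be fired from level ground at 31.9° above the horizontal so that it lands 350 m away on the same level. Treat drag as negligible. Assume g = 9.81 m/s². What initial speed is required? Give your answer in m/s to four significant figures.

From R = (v₀² / g) sin 2θ: v₀ = √(gR / sin 2θ).
v₀ = √(9.81 × 350 / sin 63.80°) = √(3434 / 0.8973) = √3826.7 = 61.86 m/s.

61.86 m/s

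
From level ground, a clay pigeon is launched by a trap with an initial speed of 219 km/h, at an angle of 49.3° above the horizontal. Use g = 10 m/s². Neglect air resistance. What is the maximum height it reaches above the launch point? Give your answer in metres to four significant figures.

106.4 m

Convert: 219 km/h = 219/3.6 = 60.83 m/s.
Horizontal component vₓ = 60.83 cos 49.3° = 39.67 m/s; vertical v_y0 = 60.83 sin 49.3° = 46.12 m/s.
At the apex v_y = 0, so H = v_y0²/(2g) = 46.12²/20.00 = 106.4 m.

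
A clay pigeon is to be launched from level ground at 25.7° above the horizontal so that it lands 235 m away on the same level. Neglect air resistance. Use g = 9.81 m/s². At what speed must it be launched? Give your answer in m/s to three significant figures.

On level ground R = v₀² sin 2θ / g ⇒ v₀ = √(gR / sin 2θ).
v₀ = √(9.81 × 235 / sin 51.40°) = √(2305 / 0.7815) = √2949.8 = 54.31 m/s.

54.3 m/s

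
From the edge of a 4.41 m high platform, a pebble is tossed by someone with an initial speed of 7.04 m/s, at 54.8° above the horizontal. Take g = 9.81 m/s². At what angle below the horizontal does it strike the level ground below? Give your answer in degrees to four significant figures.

69.64°

Horizontal component vₓ = 7.040 cos 54.8° = 4.058 m/s; vertical v_y0 = 7.040 sin 54.8° = 5.753 m/s.
With up positive and y = 0 at the ground: y(t) = 4.41 + (5.753) t − 4.905 t². Setting y = 0 and taking the positive root: t = [5.753 + √(5.753² + 2·9.81·4.41)] / 9.81 = (5.753 + 10.94) / 9.81 = 1.701 s.
At impact: v_y = v_y0 − g t = −10.94 m/s; vₓ = 4.058 m/s.
Angle below horizontal: arctan(|v_y|/vₓ) = arctan(10.94/4.058) = 69.64°.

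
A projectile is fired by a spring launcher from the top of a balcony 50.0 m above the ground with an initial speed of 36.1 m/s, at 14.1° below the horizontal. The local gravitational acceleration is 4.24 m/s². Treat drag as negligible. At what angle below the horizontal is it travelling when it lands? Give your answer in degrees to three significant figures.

Resolve: vₓ = 36.10 cos 14.1° = 35.01 m/s and v_y0 = −8.795 m/s (downward).
The projectile lands when y = 50.0 + (−8.795) t − ½·4.24·t² = 0. Positive root: t = (−8.795 + √(8.795² + 2·4.24·50.0)) / 4.24 = (−8.795 + 22.39) / 4.24 = 3.207 s.
At impact: v_y = v_y0 − g t = −22.39 m/s; vₓ = 35.01 m/s.
Angle below horizontal: arctan(|v_y|/vₓ) = arctan(22.39/35.01) = 32.60°.

32.6°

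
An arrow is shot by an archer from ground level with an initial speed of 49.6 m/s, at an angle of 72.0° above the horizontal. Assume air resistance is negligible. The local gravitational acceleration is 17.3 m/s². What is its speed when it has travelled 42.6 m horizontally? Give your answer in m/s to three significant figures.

15.4 m/s

Resolve: vₓ = 49.60 cos 72.0° = 15.33 m/s and v_y0 = 49.60 sin 72.0° = 47.17 m/s.
x = vₓ t ⇒ t = 42.6/15.33 = 2.779 s.
Vertical velocity there: v_y = v_y0 − g t = 47.17 − 17.3 × 2.779 = −0.9106 m/s.
Speed: √(vₓ² + v_y²) = √(15.33² + 0.9106²) = 15.35 m/s.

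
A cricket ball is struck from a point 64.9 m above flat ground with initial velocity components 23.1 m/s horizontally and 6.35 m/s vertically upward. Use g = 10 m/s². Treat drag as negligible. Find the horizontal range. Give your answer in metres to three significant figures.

The projectile lands when y = 64.9 + (6.350) t − ½·10.0·t² = 0. Positive root: t = (6.350 + √(6.350² + 2·10.0·64.9)) / 10.0 = (6.350 + 36.58) / 10.0 = 4.293 s.
Horizontal distance: R = vₓ t = 23.10 × 4.293 = 99.18 m.

99.2 m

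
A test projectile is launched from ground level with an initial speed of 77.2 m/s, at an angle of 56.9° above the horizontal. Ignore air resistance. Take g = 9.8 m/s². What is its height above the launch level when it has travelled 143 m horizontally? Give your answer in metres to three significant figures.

Horizontal component vₓ = 77.20 cos 56.9° = 42.16 m/s; vertical v_y0 = 77.20 sin 56.9° = 64.67 m/s.
x = vₓ t ⇒ t = 143/42.16 = 3.392 s.
Height: y = v_y0 t − ½ g t² = 64.67 × 3.392 − 4.900 × 3.392² = 219.4 − 56.37 = 163.0 m.

163 m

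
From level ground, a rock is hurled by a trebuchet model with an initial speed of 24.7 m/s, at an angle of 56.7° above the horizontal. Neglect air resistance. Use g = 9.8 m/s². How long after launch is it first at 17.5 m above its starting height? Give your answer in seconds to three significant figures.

Horizontal component vₓ = 24.70 cos 56.7° = 13.56 m/s; vertical v_y0 = 24.70 sin 56.7° = 20.64 m/s.
Require v_y0 t − ½ g t² = 17.5, i.e. 4.900 t² − 20.64 t + 17.5 = 0.
t = [20.64 ± √(20.64² − 2·9.80·17.5)] / 9.80 = (20.64 ± 9.121) / 9.80, so t = 1.176 s or t = 3.037 s.
The first (ascending) time is 1.176 s.

1.18 s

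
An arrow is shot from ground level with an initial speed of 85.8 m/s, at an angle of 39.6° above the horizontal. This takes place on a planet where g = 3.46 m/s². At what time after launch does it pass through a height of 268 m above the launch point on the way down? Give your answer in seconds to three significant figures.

Components: vₓ = 85.80 cos 39.6° = 66.11 m/s, v_y0 = 85.80 sin 39.6° = 54.69 m/s.
Require v_y0 t − ½ g t² = 268, i.e. 1.730 t² − 54.69 t + 268 = 0.
t = [54.69 ± √(54.69² − 2·3.46·268)] / 3.46 = (54.69 ± 33.71) / 3.46, so t = 6.063 s or t = 25.55 s.
The descending-branch root is 25.55 s.

25.6 s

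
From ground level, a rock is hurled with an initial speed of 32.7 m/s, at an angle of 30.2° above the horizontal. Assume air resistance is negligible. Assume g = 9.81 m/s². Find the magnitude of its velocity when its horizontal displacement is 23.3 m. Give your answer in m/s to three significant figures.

vₓ = 32.70 cos 30.2° = 28.26 m/s; v_y0 = 32.70 sin 30.2° = 16.45 m/s.
Time to reach x = 23.3 m: t = x/vₓ = 23.3/28.26 = 0.8244 s.
Vertical velocity there: v_y = v_y0 − g t = 16.45 − 9.81 × 0.8244 = 8.361 m/s.
Speed: √(vₓ² + v_y²) = √(28.26² + 8.361²) = 29.47 m/s.

29.5 m/s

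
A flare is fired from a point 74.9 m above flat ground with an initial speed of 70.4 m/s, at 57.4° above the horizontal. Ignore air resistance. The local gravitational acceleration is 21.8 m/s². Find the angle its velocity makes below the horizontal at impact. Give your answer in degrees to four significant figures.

Horizontal component vₓ = 70.40 cos 57.4° = 37.93 m/s; vertical v_y0 = 70.40 sin 57.4° = 59.31 m/s.
With up positive and y = 0 at the ground: y(t) = 74.9 + (59.31) t − 10.90 t². Setting y = 0 and taking the positive root: t = [59.31 + √(59.31² + 2·21.8·74.9)] / 21.8 = (59.31 + 82.36) / 21.8 = 6.499 s.
At impact: v_y = v_y0 − g t = −82.36 m/s; vₓ = 37.93 m/s.
Angle below horizontal: arctan(|v_y|/vₓ) = arctan(82.36/37.93) = 65.27°.

65.27°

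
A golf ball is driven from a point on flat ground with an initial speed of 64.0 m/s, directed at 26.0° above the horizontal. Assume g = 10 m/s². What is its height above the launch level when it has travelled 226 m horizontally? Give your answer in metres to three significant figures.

Components: vₓ = 64.00 cos 26.0° = 57.52 m/s, v_y0 = 64.00 sin 26.0° = 28.06 m/s.
x = vₓ t ⇒ t = 226/57.52 = 3.929 s.
Height: y = v_y0 t − ½ g t² = 28.06 × 3.929 − 5.000 × 3.929² = 110.2 − 77.18 = 33.05 m.

33.0 m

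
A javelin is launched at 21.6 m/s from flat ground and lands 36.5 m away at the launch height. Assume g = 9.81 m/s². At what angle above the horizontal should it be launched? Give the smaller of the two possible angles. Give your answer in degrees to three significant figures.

25.1°

R = v₀² sin 2θ / g gives sin 2θ = gR/v₀² = 9.81·36.5/21.6² = 0.7675.
2θ = 50.13° or 180° − 50.13° = 129.9°, so θ = 25.06° or 64.94°.
The smaller angle is 25.06°.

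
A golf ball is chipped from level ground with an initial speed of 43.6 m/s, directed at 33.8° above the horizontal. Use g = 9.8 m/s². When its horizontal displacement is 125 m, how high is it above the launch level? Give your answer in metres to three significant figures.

vₓ = 43.60 cos 33.8° = 36.23 m/s; v_y0 = 43.60 sin 33.8° = 24.25 m/s.
Time to reach x = 125 m: t = x/vₓ = 125/36.23 = 3.450 s.
Height: y = v_y0 t − ½ g t² = 24.25 × 3.450 − 4.900 × 3.450² = 83.68 − 58.33 = 25.35 m.

25.4 m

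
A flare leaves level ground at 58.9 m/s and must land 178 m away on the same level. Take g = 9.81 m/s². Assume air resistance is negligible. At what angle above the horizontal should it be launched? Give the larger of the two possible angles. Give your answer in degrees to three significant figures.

R = v₀² sin 2θ / g gives sin 2θ = gR/v₀² = 9.81·178/58.9² = 0.5033.
2θ = 30.22° or 180° − 30.22° = 149.8°, so θ = 15.11° or 74.89°.
The larger angle is 74.89°.

74.9°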